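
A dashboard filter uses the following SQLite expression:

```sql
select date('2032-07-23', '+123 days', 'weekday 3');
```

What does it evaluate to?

2032-11-24

Applying '+123 days' to 2032-07-23: counting 123 days forward gives 2032-11-23.
`weekday 3` advances to the next Wednesday; 2032-11-23 is a Tuesday, so it moves forward to 2032-11-24.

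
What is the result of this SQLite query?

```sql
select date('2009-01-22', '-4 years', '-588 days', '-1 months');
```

Adding -4 years to 2009-01-22 gives 2005-01-22.
Applying '-588 days' to 2005-01-22: counting 588 days back gives 2003-06-14.
Adding -1 month to 2003-06-14 gives 2003-05-14.

2003-05-14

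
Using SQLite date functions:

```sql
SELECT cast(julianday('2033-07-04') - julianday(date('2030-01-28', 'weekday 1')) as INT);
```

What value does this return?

1253

`weekday 1` advances to the next Monday; 2030-01-28 is already a Monday, so it stays at 2030-01-28.
3 days remain in January 2030 after the 28th (31 − 28).
Full months from February 2030 through June 2033 contribute their day counts.
Then 4 days into July 2033.
Total: 3 + 28 + 31 + 30 + 31 + 30 + 31 + 31 + 30 + 31 + 30 + 31 + 31 + 28 + 31 + 30 + 31 + 30 + 31 + 31 + 30 + 31 + 30 + 31 + 31 + 29 + 31 + 30 + 31 + 30 + 31 + 31 + 30 + 31 + 30 + 31 + 31 + 28 + 31 + 30 + 31 + 30 + 4 = 1253.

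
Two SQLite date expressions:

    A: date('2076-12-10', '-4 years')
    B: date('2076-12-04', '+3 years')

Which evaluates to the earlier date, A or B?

A

A = 2072-12-10.
B = 2079-12-04.
A is earlier.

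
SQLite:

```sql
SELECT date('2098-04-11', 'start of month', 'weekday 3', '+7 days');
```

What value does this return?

`start of month` rewinds 2098-04-11 to 2098-04-01.
`weekday 3` advances to the next Wednesday; 2098-04-01 is a Tuesday, so it moves forward to 2098-04-02.
Advancing 7 more days within April lands on 2098-04-09.

2098-04-09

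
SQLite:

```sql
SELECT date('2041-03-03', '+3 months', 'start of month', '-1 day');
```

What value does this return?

Adding +3 months to 2041-03-03 gives 2041-06-03.
`start of month` rewinds 2041-06-03 to 2041-06-01.
Going back 1 day from 2041-06-01 reaches 2041-05-31 (last day of May, 31 days).

2041-05-31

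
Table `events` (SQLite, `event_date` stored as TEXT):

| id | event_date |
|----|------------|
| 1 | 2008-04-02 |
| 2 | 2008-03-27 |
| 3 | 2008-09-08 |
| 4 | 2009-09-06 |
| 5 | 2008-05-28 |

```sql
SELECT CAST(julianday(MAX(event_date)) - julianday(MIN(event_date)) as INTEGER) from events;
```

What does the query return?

528

MIN = 2008-03-27, MAX = 2009-09-06.
4 days remain in March 2008 after the 27th (31 − 27).
Full months from April 2008 through August 2009 contribute their day counts.
Then 6 days into September 2009.
Total: 4 + 30 + 31 + 30 + 31 + 31 + 30 + 31 + 30 + 31 + 31 + 28 + 31 + 30 + 31 + 30 + 31 + 31 + 6 = 528.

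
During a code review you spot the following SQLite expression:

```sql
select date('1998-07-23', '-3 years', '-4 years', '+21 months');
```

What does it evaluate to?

1993-04-23

Adding -3 years to 1998-07-23 gives 1995-07-23.
Adding -4 years to 1995-07-23 gives 1991-07-23.
Adding +21 months to 1991-07-23 gives 1993-04-23.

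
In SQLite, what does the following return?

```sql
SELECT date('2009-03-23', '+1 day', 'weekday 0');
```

2009-03-29

Advancing 1 more day within March lands on 2009-03-24.
`weekday 0` advances to the next Sunday; 2009-03-24 is a Tuesday, so it moves forward to 2009-03-29.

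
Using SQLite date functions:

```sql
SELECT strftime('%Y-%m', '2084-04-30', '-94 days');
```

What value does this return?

First apply '-94 days': 2084-04-30 → 2084-01-27.
`%Y-%m` extracts the year-month: 2084-01.

2084-01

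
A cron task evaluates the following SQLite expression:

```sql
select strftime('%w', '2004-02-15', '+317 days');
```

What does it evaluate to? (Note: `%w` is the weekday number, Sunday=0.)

First apply '+317 days': 2004-02-15 → 2004-12-28.
2004-12-28 is a Tuesday; with Sunday=0 that is 2.

2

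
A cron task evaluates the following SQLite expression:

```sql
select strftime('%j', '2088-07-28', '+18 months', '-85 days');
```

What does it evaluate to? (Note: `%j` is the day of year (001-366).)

308

First apply '+18 months', '-85 days': 2088-07-28 → 2089-11-04.
Day-of-year for 2089-11-04: days since 2089-01-01 inclusive = 308, zero-padded to 308.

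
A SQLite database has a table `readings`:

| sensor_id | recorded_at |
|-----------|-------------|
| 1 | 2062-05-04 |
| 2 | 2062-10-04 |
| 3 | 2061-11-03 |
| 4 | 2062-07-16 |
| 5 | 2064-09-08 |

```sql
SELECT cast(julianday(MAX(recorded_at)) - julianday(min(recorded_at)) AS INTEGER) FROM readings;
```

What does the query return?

MIN = 2061-11-03, MAX = 2064-09-08.
27 days remain in November 2061 after the 3rd (30 − 3).
Full months from December 2061 through August 2064 contribute their day counts.
Then 8 days into September 2064.
Total: 27 + 31 + 31 + 28 + 31 + 30 + 31 + 30 + 31 + 31 + 30 + 31 + 30 + 31 + 31 + 28 + 31 + 30 + 31 + 30 + 31 + 31 + 30 + 31 + 30 + 31 + 31 + 29 + 31 + 30 + 31 + 30 + 31 + 31 + 8 = 1040.

1040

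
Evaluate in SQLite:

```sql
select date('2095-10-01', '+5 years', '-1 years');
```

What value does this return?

Adding +5 years to 2095-10-01 gives 2100-10-01.
Adding -1 year to 2100-10-01 gives 2099-10-01.

2099-10-01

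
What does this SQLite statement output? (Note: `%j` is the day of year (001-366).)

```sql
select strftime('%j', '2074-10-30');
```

303

Day-of-year for 2074-10-30: days since 2074-01-01 inclusive = 303, zero-padded to 303.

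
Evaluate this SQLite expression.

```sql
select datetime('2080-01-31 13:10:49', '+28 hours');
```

2080-02-01 17:10:49

+28 hours from 2080-01-31 13:10:49 is 2080-02-01 17:10:49 (crosses midnight).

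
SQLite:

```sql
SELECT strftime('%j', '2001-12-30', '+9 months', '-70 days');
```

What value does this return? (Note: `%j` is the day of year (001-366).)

203

First apply '+9 months', '-70 days': 2001-12-30 → 2002-07-22.
Day-of-year for 2002-07-22: days since 2002-01-01 inclusive = 203, zero-padded to 203.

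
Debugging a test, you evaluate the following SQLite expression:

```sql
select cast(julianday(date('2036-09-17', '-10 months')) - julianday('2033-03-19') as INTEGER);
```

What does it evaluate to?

973

Adding -10 months to 2036-09-17 gives 2035-11-17.
12 days remain in March 2033 after the 19th (31 − 19).
Full months from April 2033 through October 2035 contribute their day counts.
Then 17 days into November 2035.
Total: 12 + 30 + 31 + 30 + 31 + 31 + 30 + 31 + 30 + 31 + 31 + 28 + 31 + 30 + 31 + 30 + 31 + 31 + 30 + 31 + 30 + 31 + 31 + 28 + 31 + 30 + 31 + 30 + 31 + 31 + 30 + 31 + 17 = 973.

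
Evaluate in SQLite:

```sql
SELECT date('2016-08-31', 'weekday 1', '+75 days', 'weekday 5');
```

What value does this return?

2016-11-25

`weekday 1` advances to the next Monday; 2016-08-31 is a Wednesday, so it moves forward to 2016-09-05.
Applying '+75 days' to 2016-09-05: counting 75 days forward gives 2016-11-19.
`weekday 5` advances to the next Friday; 2016-11-19 is a Saturday, so it moves forward to 2016-11-25.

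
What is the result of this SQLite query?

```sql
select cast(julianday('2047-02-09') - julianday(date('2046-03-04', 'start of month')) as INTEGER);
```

`start of month` rewinds 2046-03-04 to 2046-03-01.
30 days remain in March 2046 after the 1st (31 − 1).
Full months from April 2046 through January 2047 contribute their day counts.
Then 9 days into February 2047.
Total: 30 + 30 + 31 + 30 + 31 + 31 + 30 + 31 + 30 + 31 + 31 + 9 = 345.

345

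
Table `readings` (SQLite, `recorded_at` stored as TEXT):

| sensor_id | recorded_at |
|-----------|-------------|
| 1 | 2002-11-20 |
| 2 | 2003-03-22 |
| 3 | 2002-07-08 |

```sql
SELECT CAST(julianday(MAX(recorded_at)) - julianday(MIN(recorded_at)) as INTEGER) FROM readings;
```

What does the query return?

MIN = 2002-07-08, MAX = 2003-03-22.
23 days remain in July 2002 after the 8th (31 − 8).
Full months from August 2002 through February 2003 contribute their day counts.
Then 22 days into March 2003.
Total: 23 + 31 + 30 + 31 + 30 + 31 + 31 + 28 + 22 = 257.

257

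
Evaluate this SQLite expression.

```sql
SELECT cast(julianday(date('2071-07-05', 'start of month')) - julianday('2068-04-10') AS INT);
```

`start of month` rewinds 2071-07-05 to 2071-07-01.
20 days remain in April 2068 after the 10th (30 − 10).
Full months from May 2068 through June 2071 contribute their day counts.
Then 1 day into July 2071.
Total: 20 + 31 + 30 + 31 + 31 + 30 + 31 + 30 + 31 + 31 + 28 + 31 + 30 + 31 + 30 + 31 + 31 + 30 + 31 + 30 + 31 + 31 + 28 + 31 + 30 + 31 + 30 + 31 + 31 + 30 + 31 + 30 + 31 + 31 + 28 + 31 + 30 + 31 + 30 + 1 = 1177.

1177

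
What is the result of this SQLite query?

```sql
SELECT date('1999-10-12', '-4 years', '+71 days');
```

Adding -4 years to 1999-10-12 gives 1995-10-12.
Applying '+71 days' to 1995-10-12: counting 71 days forward gives 1995-12-22.

1995-12-22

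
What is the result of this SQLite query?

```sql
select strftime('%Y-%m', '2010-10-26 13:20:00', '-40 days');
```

First apply '-40 days': 2010-10-26 13:20:00 → 2010-09-16 13:20:00.
`%Y-%m` extracts the year-month: 2010-09.

2010-09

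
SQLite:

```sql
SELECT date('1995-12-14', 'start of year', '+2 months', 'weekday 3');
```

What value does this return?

1995-03-01

`start of year` rewinds 1995-12-14 to 1995-01-01.
Adding +2 months to 1995-01-01 gives 1995-03-01.
`weekday 3` advances to the next Wednesday; 1995-03-01 is already a Wednesday, so it stays at 1995-03-01.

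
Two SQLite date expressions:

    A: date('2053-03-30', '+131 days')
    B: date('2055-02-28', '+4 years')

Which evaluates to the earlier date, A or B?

A = 2053-08-08.
B = 2059-02-28.
A is earlier.

A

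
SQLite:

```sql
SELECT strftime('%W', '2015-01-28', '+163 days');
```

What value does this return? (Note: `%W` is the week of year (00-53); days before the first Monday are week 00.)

First apply '+163 days': 2015-01-28 → 2015-07-10.
2015-07-10 is a Friday. SQLite's %W counts Mondays since the year started; the result is 27.

27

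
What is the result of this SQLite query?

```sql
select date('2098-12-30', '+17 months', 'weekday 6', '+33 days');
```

Adding +17 months to 2098-12-30 gives 2100-05-30.
`weekday 6` advances to the next Saturday; 2100-05-30 is a Sunday, so it moves forward to 2100-06-05.
June 2100 has 30 days; 25 remain after the 5th, so 26 days reach 2100-07-01.
Advancing 7 more days within July lands on 2100-07-08.

2100-07-08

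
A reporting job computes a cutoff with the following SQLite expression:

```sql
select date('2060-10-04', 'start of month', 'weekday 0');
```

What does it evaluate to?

`start of month` rewinds 2060-10-04 to 2060-10-01.
`weekday 0` advances to the next Sunday; 2060-10-01 is a Friday, so it moves forward to 2060-10-03.

2060-10-03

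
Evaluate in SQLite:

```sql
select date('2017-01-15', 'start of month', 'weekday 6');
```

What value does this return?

`start of month` rewinds 2017-01-15 to 2017-01-01.
`weekday 6` advances to the next Saturday; 2017-01-01 is a Sunday, so it moves forward to 2017-01-07.

2017-01-07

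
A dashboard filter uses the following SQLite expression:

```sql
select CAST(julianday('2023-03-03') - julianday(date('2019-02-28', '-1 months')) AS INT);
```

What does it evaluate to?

1495

Adding -1 month to 2019-02-28 gives 2019-01-28.
3 days remain in January 2019 after the 28th (31 − 28).
Full months from February 2019 through February 2023 contribute their day counts.
Then 3 days into March 2023.
Total: 3 + 28 + 31 + 30 + 31 + 30 + 31 + 31 + 30 + 31 + 30 + 31 + 31 + 29 + 31 + 30 + 31 + 30 + 31 + 31 + 30 + 31 + 30 + 31 + 31 + 28 + 31 + 30 + 31 + 30 + 31 + 31 + 30 + 31 + 30 + 31 + 31 + 28 + 31 + 30 + 31 + 30 + 31 + 31 + 30 + 31 + 30 + 31 + 31 + 28 + 3 = 1495.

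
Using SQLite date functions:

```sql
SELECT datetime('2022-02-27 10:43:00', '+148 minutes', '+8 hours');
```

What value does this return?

2022-02-27 21:11:00

148 minutes = 2h 28m; +148 minutes from 2022-02-27 10:43:00 is 2022-02-27 13:11:00.
+8 hours from 2022-02-27 13:11:00 is 2022-02-27 21:11:00.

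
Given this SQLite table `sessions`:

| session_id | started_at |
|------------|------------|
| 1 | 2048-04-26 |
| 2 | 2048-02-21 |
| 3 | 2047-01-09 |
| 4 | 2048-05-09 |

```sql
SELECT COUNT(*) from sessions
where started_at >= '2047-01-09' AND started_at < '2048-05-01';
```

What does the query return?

Rows in [2047-01-09, 2048-05-01): 2048-04-26, 2048-02-21, 2047-01-09 → 3 rows.

3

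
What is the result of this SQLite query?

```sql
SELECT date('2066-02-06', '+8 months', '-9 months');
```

Adding +8 months to 2066-02-06 gives 2066-10-06.
Adding -9 months to 2066-10-06 gives 2066-01-06.

2066-01-06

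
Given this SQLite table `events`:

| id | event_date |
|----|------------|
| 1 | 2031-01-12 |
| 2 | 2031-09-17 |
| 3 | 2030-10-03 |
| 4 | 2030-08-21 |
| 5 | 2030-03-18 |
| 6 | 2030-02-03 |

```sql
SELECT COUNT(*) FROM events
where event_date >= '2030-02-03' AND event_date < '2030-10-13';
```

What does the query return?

Rows in [2030-02-03, 2030-10-13): 2030-10-03, 2030-08-21, 2030-03-18, 2030-02-03 → 4 rows.

4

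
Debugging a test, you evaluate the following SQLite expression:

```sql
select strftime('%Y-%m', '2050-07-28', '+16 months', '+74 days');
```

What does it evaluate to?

First apply '+16 months', '+74 days': 2050-07-28 → 2052-02-10.
`%Y-%m` extracts the year-month: 2052-02.

2052-02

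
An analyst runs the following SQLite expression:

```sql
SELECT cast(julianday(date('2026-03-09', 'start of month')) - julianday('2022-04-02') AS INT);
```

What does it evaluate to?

`start of month` rewinds 2026-03-09 to 2026-03-01.
28 days remain in April 2022 after the 2nd (30 − 2).
Full months from May 2022 through February 2026 contribute their day counts.
Then 1 day into March 2026.
Total: 28 + 31 + 30 + 31 + 31 + 30 + 31 + 30 + 31 + 31 + 28 + 31 + 30 + 31 + 30 + 31 + 31 + 30 + 31 + 30 + 31 + 31 + 29 + 31 + 30 + 31 + 30 + 31 + 31 + 30 + 31 + 30 + 31 + 31 + 28 + 31 + 30 + 31 + 30 + 31 + 31 + 30 + 31 + 30 + 31 + 31 + 28 + 1 = 1429.

1429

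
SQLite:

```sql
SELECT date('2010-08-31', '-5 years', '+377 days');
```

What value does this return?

2006-09-12

Adding -5 years to 2010-08-31 gives 2005-08-31.
Applying '+377 days' to 2005-08-31: counting 377 days forward gives 2006-09-12.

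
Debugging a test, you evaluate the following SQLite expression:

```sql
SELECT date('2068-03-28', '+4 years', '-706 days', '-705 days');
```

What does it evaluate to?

2068-05-17

Adding +4 years to 2068-03-28 gives 2072-03-28.
Applying '-706 days' to 2072-03-28: counting 706 days back gives 2070-04-22.
Applying '-705 days' to 2070-04-22: counting 705 days back gives 2068-05-17.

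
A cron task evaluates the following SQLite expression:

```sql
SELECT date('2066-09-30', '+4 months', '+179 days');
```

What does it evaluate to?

Adding +4 months to 2066-09-30 gives 2067-01-30.
Applying '+179 days' to 2067-01-30: counting 179 days forward gives 2067-07-28.

2067-07-28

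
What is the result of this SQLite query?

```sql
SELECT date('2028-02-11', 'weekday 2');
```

2028-02-15

`weekday 2` advances to the next Tuesday; 2028-02-11 is a Friday, so it moves forward to 2028-02-15.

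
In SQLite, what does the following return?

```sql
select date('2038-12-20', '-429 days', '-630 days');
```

2036-01-26

Applying '-429 days' to 2038-12-20: counting 429 days back gives 2037-10-17.
Applying '-630 days' to 2037-10-17: counting 630 days back gives 2036-01-26.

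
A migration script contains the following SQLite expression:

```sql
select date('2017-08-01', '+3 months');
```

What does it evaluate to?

2017-11-01

Adding +3 months to 2017-08-01 gives 2017-11-01.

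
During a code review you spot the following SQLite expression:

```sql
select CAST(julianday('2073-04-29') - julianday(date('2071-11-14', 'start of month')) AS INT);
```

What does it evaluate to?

`start of month` rewinds 2071-11-14 to 2071-11-01.
29 days remain in November 2071 after the 1st (30 − 1).
Full months from December 2071 through March 2073 contribute their day counts.
Then 29 days into April 2073.
Total: 29 + 31 + 31 + 29 + 31 + 30 + 31 + 30 + 31 + 31 + 30 + 31 + 30 + 31 + 31 + 28 + 31 + 29 = 545.

545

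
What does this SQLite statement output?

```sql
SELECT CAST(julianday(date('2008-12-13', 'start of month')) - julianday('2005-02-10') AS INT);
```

1390

`start of month` rewinds 2008-12-13 to 2008-12-01.
18 days remain in February 2005 after the 10th (28 − 10).
Full months from March 2005 through November 2008 contribute their day counts.
Then 1 day into December 2008.
Total: 18 + 31 + 30 + 31 + 30 + 31 + 31 + 30 + 31 + 30 + 31 + 31 + 28 + 31 + 30 + 31 + 30 + 31 + 31 + 30 + 31 + 30 + 31 + 31 + 28 + 31 + 30 + 31 + 30 + 31 + 31 + 30 + 31 + 30 + 31 + 31 + 29 + 31 + 30 + 31 + 30 + 31 + 31 + 30 + 31 + 30 + 1 = 1390.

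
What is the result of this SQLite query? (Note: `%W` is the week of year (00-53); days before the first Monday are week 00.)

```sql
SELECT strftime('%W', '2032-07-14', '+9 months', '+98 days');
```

First apply '+9 months', '+98 days': 2032-07-14 → 2033-07-21.
2033-07-21 is a Thursday. SQLite's %W counts Mondays since the year started; the result is 29.

29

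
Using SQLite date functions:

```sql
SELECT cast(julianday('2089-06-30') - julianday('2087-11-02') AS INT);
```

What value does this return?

28 days remain in November 2087 after the 2nd (30 − 2).
Full months from December 2087 through May 2089 contribute their day counts.
Then 30 days into June 2089.
Total: 28 + 31 + 31 + 29 + 31 + 30 + 31 + 30 + 31 + 31 + 30 + 31 + 30 + 31 + 31 + 28 + 31 + 30 + 31 + 30 = 606.

606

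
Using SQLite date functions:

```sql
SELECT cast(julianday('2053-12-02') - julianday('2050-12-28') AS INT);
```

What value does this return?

1070

3 days remain in December 2050 after the 28th (31 − 28).
Full months from January 2051 through November 2053 contribute their day counts.
Then 2 days into December 2053.
Total: 3 + 31 + 28 + 31 + 30 + 31 + 30 + 31 + 31 + 30 + 31 + 30 + 31 + 31 + 29 + 31 + 30 + 31 + 30 + 31 + 31 + 30 + 31 + 30 + 31 + 31 + 28 + 31 + 30 + 31 + 30 + 31 + 31 + 30 + 31 + 30 + 2 = 1070.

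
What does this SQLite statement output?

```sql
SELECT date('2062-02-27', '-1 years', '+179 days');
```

2061-08-25

Adding -1 year to 2062-02-27 gives 2061-02-27.
Applying '+179 days' to 2061-02-27: counting 179 days forward gives 2061-08-25.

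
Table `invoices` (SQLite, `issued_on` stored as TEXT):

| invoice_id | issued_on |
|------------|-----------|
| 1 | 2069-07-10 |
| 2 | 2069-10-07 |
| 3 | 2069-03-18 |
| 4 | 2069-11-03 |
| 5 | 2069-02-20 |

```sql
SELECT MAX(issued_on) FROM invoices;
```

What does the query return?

2069-11-03

MAX over {2069-02-20, 2069-03-18, 2069-07-10, 2069-10-07, 2069-11-03}.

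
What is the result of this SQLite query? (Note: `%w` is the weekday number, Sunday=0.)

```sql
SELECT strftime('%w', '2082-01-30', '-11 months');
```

0

First apply '-11 months': 2082-01-30 → 2081-03-02.
2081-03-02 is a Sunday; with Sunday=0 that is 0.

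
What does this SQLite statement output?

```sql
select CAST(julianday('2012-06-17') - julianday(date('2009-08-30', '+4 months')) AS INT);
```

900

Adding +4 months to 2009-08-30 gives 2009-12-30.
1 day remains in December 2009 after the 30th (31 − 30).
Full months from January 2010 through May 2012 contribute their day counts.
Then 17 days into June 2012.
Total: 1 + 31 + 28 + 31 + 30 + 31 + 30 + 31 + 31 + 30 + 31 + 30 + 31 + 31 + 28 + 31 + 30 + 31 + 30 + 31 + 31 + 30 + 31 + 30 + 31 + 31 + 29 + 31 + 30 + 31 + 17 = 900.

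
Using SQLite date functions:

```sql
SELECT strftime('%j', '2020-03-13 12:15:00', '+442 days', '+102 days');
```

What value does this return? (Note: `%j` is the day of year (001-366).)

First apply '+442 days', '+102 days': 2020-03-13 12:15:00 → 2021-09-08 12:15:00.
Day-of-year for 2021-09-08: days since 2021-01-01 inclusive = 251, zero-padded to 251.

251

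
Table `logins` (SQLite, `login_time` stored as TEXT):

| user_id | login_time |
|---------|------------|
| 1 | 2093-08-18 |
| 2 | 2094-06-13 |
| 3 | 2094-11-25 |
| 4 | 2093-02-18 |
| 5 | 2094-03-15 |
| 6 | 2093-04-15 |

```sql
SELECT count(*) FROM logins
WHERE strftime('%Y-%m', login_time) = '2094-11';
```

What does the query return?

1

Rows with year-month 2094-11: 2094-11-25 → 1.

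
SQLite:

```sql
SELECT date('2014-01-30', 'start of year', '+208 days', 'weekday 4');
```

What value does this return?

`start of year` rewinds 2014-01-30 to 2014-01-01.
Applying '+208 days' to 2014-01-01: counting 208 days forward gives 2014-07-28.
`weekday 4` advances to the next Thursday; 2014-07-28 is a Monday, so it moves forward to 2014-07-31.

2014-07-31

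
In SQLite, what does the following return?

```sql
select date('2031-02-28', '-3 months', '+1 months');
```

2030-12-28

Adding -3 months to 2031-02-28 gives 2030-11-28.
Adding +1 month to 2030-11-28 gives 2030-12-28.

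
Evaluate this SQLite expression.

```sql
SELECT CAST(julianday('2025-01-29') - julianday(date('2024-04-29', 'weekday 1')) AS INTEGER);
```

`weekday 1` advances to the next Monday; 2024-04-29 is already a Monday, so it stays at 2024-04-29.
1 day remains in April 2024 after the 29th (30 − 29).
Full months from May 2024 through December 2024 contribute their day counts.
Then 29 days into January 2025.
Total: 1 + 31 + 30 + 31 + 31 + 30 + 31 + 30 + 31 + 29 = 275.

275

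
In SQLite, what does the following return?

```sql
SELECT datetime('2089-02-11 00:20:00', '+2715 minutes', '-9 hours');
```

2089-02-12 12:35:00

2715 minutes = 45h 15m; +2715 minutes from 2089-02-11 00:20:00 is 2089-02-12 21:35:00 (crosses midnight).
-9 hours from 2089-02-12 21:35:00 is 2089-02-12 12:35:00.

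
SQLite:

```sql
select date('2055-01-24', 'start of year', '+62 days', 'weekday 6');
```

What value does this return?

2055-03-06

`start of year` rewinds 2055-01-24 to 2055-01-01.
Applying '+62 days' to 2055-01-01: counting 62 days forward gives 2055-03-04.
`weekday 6` advances to the next Saturday; 2055-03-04 is a Thursday, so it moves forward to 2055-03-06.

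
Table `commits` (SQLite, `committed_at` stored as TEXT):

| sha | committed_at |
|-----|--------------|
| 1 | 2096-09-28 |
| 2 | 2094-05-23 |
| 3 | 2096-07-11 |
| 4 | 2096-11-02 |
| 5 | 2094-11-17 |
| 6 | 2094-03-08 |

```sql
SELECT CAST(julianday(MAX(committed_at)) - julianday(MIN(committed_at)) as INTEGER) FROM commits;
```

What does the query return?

MIN = 2094-03-08, MAX = 2096-11-02.
23 days remain in March 2094 after the 8th (31 − 8).
Full months from April 2094 through October 2096 contribute their day counts.
Then 2 days into November 2096.
Total: 23 + 30 + 31 + 30 + 31 + 31 + 30 + 31 + 30 + 31 + 31 + 28 + 31 + 30 + 31 + 30 + 31 + 31 + 30 + 31 + 30 + 31 + 31 + 29 + 31 + 30 + 31 + 30 + 31 + 31 + 30 + 31 + 2 = 970.

970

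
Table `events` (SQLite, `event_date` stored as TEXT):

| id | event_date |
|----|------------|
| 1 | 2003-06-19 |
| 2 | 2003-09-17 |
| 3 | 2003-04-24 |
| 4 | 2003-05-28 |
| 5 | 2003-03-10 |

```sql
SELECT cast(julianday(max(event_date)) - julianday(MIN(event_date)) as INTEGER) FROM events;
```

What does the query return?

191

MIN = 2003-03-10, MAX = 2003-09-17.
21 days remain in March 2003 after the 10th (31 − 10).
April 2003: 30 days.
May 2003: 31 days.
June 2003: 30 days.
July 2003: 31 days.
August 2003: 31 days.
Then 17 days into September 2003.
Total: 21 + 30 + 31 + 30 + 31 + 31 + 17 = 191.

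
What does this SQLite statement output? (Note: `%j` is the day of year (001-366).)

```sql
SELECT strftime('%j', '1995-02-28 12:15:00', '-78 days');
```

346

First apply '-78 days': 1995-02-28 12:15:00 → 1994-12-12 12:15:00.
Day-of-year for 1994-12-12: days since 1994-01-01 inclusive = 346, zero-padded to 346.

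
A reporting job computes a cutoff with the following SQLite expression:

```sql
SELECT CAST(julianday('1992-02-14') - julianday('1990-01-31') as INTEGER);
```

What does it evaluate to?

0 days remain in January 1990 after the 31st (31 − 31).
Full months from February 1990 through January 1992 contribute their day counts.
Then 14 days into February 1992.
Total: 0 + 28 + 31 + 30 + 31 + 30 + 31 + 31 + 30 + 31 + 30 + 31 + 31 + 28 + 31 + 30 + 31 + 30 + 31 + 31 + 30 + 31 + 30 + 31 + 31 + 14 = 744.

744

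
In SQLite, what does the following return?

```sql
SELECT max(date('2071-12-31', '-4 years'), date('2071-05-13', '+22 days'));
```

date('2071-12-31', '-4 years') → 2067-12-31.
date('2071-05-13', '+22 days') → 2071-06-04.
Later of the two is 2071-06-04.

2071-06-04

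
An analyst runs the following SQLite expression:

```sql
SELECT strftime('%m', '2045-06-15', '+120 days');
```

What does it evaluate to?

First apply '+120 days': 2045-06-15 → 2045-10-13.
`%m` extracts the 2-digit month (01-12): 10.

10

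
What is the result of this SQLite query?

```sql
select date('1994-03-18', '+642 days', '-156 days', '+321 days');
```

1996-06-02

Applying '+642 days' to 1994-03-18: counting 642 days forward gives 1995-12-20.
Applying '-156 days' to 1995-12-20: counting 156 days back gives 1995-07-17.
Applying '+321 days' to 1995-07-17: counting 321 days forward gives 1996-06-02.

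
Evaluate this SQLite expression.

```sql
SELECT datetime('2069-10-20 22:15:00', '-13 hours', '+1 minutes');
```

2069-10-20 09:16:00

-13 hours from 2069-10-20 22:15:00 is 2069-10-20 09:15:00.
+1 minutes from 2069-10-20 09:15:00 is 2069-10-20 09:16:00.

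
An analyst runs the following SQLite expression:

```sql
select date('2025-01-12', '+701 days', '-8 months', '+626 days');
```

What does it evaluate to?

Applying '+701 days' to 2025-01-12: counting 701 days forward gives 2026-12-14.
Adding -8 months to 2026-12-14 gives 2026-04-14.
Applying '+626 days' to 2026-04-14: counting 626 days forward gives 2027-12-31.

2027-12-31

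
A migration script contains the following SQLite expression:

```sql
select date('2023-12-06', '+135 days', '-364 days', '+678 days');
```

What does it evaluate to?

2025-02-27

Applying '+135 days' to 2023-12-06: counting 135 days forward gives 2024-04-19.
Applying '-364 days' to 2024-04-19: counting 364 days back gives 2023-04-21.
Applying '+678 days' to 2023-04-21: counting 678 days forward gives 2025-02-27.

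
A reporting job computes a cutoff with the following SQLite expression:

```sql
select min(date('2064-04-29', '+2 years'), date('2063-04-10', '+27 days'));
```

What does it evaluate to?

date('2064-04-29', '+2 years') → 2066-04-29.
date('2063-04-10', '+27 days') → 2063-05-07.
Earlier of the two is 2063-05-07.

2063-05-07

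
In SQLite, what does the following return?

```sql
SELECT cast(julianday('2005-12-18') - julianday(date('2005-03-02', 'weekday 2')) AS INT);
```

285

`weekday 2` advances to the next Tuesday; 2005-03-02 is a Wednesday, so it moves forward to 2005-03-08.
23 days remain in March 2005 after the 8th (31 − 8).
Full months from April 2005 through November 2005 contribute their day counts.
Then 18 days into December 2005.
Total: 23 + 30 + 31 + 30 + 31 + 31 + 30 + 31 + 30 + 18 = 285.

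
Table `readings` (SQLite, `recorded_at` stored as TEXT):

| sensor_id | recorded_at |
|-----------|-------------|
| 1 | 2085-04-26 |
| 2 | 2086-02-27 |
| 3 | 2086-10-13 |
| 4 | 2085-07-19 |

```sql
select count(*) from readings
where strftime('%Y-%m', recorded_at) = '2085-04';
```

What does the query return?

1

Rows with year-month 2085-04: 2085-04-26 → 1.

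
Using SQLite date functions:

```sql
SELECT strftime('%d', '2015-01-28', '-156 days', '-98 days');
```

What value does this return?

First apply '-156 days', '-98 days': 2015-01-28 → 2014-05-19.
`%d` extracts the 2-digit day of month: 19.

19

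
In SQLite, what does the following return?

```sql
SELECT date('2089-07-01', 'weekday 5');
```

`weekday 5` advances to the next Friday; 2089-07-01 is already a Friday, so it stays at 2089-07-01.

2089-07-01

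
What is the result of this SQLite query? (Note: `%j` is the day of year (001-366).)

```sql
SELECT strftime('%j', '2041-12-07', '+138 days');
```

114

First apply '+138 days': 2041-12-07 → 2042-04-24.
Day-of-year for 2042-04-24: days since 2042-01-01 inclusive = 114, zero-padded to 114.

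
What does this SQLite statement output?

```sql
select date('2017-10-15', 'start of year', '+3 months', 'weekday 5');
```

`start of year` rewinds 2017-10-15 to 2017-01-01.
Adding +3 months to 2017-01-01 gives 2017-04-01.
`weekday 5` advances to the next Friday; 2017-04-01 is a Saturday, so it moves forward to 2017-04-07.

2017-04-07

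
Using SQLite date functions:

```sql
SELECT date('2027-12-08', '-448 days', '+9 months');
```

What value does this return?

2027-06-16

Applying '-448 days' to 2027-12-08: counting 448 days back gives 2026-09-16.
Adding +9 months to 2026-09-16 gives 2027-06-16.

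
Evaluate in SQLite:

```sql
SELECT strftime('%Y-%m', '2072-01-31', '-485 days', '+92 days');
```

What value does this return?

First apply '-485 days', '+92 days': 2072-01-31 → 2071-01-03.
`%Y-%m` extracts the year-month: 2071-01.

2071-01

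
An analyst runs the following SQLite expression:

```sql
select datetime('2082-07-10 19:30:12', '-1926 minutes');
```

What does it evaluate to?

2082-07-09 11:24:12

1926 minutes = 32h 6m; -1926 minutes from 2082-07-10 19:30:12 is 2082-07-09 11:24:12 (crosses midnight).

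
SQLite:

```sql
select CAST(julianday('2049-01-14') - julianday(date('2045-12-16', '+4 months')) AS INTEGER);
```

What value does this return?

Adding +4 months to 2045-12-16 gives 2046-04-16.
14 days remain in April 2046 after the 16th (30 − 16).
Full months from May 2046 through December 2048 contribute their day counts.
Then 14 days into January 2049.
Total: 14 + 31 + 30 + 31 + 31 + 30 + 31 + 30 + 31 + 31 + 28 + 31 + 30 + 31 + 30 + 31 + 31 + 30 + 31 + 30 + 31 + 31 + 29 + 31 + 30 + 31 + 30 + 31 + 31 + 30 + 31 + 30 + 31 + 14 = 1004.

1004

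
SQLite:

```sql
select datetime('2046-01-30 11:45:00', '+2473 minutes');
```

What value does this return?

2046-02-01 04:58:00

2473 minutes = 41h 13m; +2473 minutes from 2046-01-30 11:45:00 is 2046-02-01 04:58:00 (crosses midnight).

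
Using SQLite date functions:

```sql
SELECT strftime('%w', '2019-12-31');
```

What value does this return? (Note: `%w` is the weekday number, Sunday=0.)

2019-12-31 is a Tuesday; with Sunday=0 that is 2.

2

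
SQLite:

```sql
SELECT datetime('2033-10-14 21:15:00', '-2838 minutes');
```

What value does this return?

2838 minutes = 47h 18m; -2838 minutes from 2033-10-14 21:15:00 is 2033-10-12 21:57:00 (crosses midnight).

2033-10-12 21:57:00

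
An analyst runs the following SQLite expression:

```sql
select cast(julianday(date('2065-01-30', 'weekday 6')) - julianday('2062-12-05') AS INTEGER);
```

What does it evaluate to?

788

`weekday 6` advances to the next Saturday; 2065-01-30 is a Friday, so it moves forward to 2065-01-31.
26 days remain in December 2062 after the 5th (31 − 5).
Full months from January 2063 through December 2064 contribute their day counts.
Then 31 days into January 2065.
Total: 26 + 31 + 28 + 31 + 30 + 31 + 30 + 31 + 31 + 30 + 31 + 30 + 31 + 31 + 29 + 31 + 30 + 31 + 30 + 31 + 31 + 30 + 31 + 30 + 31 + 31 = 788.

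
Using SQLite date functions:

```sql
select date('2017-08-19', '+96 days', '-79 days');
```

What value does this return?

2017-09-05

Applying '+96 days' to 2017-08-19: counting 96 days forward gives 2017-11-23.
Applying '-79 days' to 2017-11-23: counting 79 days back gives 2017-09-05.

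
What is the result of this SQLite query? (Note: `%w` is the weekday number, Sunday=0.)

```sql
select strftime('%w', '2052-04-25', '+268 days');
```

6

First apply '+268 days': 2052-04-25 → 2053-01-18.
2053-01-18 is a Saturday; with Sunday=0 that is 6.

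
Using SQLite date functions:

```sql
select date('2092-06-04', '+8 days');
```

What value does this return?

2092-06-12

Advancing 8 more days within June lands on 2092-06-12.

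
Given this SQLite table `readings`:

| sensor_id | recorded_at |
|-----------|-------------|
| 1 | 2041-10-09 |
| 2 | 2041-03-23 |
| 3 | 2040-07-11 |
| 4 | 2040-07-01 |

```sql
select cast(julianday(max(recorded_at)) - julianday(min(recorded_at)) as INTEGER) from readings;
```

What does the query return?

465

MIN = 2040-07-01, MAX = 2041-10-09.
30 days remain in July 2040 after the 1st (31 − 1).
Full months from August 2040 through September 2041 contribute their day counts.
Then 9 days into October 2041.
Total: 30 + 31 + 30 + 31 + 30 + 31 + 31 + 28 + 31 + 30 + 31 + 30 + 31 + 31 + 30 + 9 = 465.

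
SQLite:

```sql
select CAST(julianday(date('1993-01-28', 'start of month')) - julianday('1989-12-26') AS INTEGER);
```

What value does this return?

1102

`start of month` rewinds 1993-01-28 to 1993-01-01.
5 days remain in December 1989 after the 26th (31 − 26).
Full months from January 1990 through December 1992 contribute their day counts.
Then 1 day into January 1993.
Total: 5 + 31 + 28 + 31 + 30 + 31 + 30 + 31 + 31 + 30 + 31 + 30 + 31 + 31 + 28 + 31 + 30 + 31 + 30 + 31 + 31 + 30 + 31 + 30 + 31 + 31 + 29 + 31 + 30 + 31 + 30 + 31 + 31 + 30 + 31 + 30 + 31 + 1 = 1102.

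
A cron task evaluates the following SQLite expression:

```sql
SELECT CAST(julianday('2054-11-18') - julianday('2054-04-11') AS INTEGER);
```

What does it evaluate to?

19 days remain in April 2054 after the 11th (30 − 11).
Full months from May 2054 through October 2054 contribute their day counts.
Then 18 days into November 2054.
Total: 19 + 31 + 30 + 31 + 31 + 30 + 31 + 18 = 221.

221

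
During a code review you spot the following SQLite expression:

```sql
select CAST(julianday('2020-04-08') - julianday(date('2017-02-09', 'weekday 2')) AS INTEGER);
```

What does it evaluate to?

1149

`weekday 2` advances to the next Tuesday; 2017-02-09 is a Thursday, so it moves forward to 2017-02-14.
14 days remain in February 2017 after the 14th (28 − 14).
Full months from March 2017 through March 2020 contribute their day counts.
Then 8 days into April 2020.
Total: 14 + 31 + 30 + 31 + 30 + 31 + 31 + 30 + 31 + 30 + 31 + 31 + 28 + 31 + 30 + 31 + 30 + 31 + 31 + 30 + 31 + 30 + 31 + 31 + 28 + 31 + 30 + 31 + 30 + 31 + 31 + 30 + 31 + 30 + 31 + 31 + 29 + 31 + 8 = 1149.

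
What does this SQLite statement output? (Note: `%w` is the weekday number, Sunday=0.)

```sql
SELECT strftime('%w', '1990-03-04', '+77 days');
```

First apply '+77 days': 1990-03-04 → 1990-05-20.
1990-05-20 is a Sunday; with Sunday=0 that is 0.

0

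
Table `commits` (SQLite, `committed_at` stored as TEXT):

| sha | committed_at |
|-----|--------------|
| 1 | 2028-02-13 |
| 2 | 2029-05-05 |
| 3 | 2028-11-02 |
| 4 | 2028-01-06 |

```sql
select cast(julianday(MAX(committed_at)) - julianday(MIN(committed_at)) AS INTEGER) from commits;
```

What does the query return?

485

MIN = 2028-01-06, MAX = 2029-05-05.
25 days remain in January 2028 after the 6th (31 − 6).
Full months from February 2028 through April 2029 contribute their day counts.
Then 5 days into May 2029.
Total: 25 + 29 + 31 + 30 + 31 + 30 + 31 + 31 + 30 + 31 + 30 + 31 + 31 + 28 + 31 + 30 + 5 = 485.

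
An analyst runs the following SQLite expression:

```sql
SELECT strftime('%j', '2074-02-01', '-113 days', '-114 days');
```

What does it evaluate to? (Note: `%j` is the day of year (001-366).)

170

First apply '-113 days', '-114 days': 2074-02-01 → 2073-06-19.
Day-of-year for 2073-06-19: days since 2073-01-01 inclusive = 170, zero-padded to 170.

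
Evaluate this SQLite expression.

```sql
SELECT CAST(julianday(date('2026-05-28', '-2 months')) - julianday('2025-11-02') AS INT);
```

146

Adding -2 months to 2026-05-28 gives 2026-03-28.
28 days remain in November 2025 after the 2nd (30 − 2).
December 2025: 31 days.
January 2026: 31 days.
February 2026: 28 days.
Then 28 days into March 2026.
Total: 28 + 31 + 31 + 28 + 28 = 146.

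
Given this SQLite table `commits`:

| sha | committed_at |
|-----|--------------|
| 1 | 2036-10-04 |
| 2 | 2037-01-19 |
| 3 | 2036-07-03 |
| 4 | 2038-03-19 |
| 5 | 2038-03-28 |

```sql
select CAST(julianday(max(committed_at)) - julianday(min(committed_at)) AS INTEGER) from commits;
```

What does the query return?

MIN = 2036-07-03, MAX = 2038-03-28.
28 days remain in July 2036 after the 3rd (31 − 3).
Full months from August 2036 through February 2038 contribute their day counts.
Then 28 days into March 2038.
Total: 28 + 31 + 30 + 31 + 30 + 31 + 31 + 28 + 31 + 30 + 31 + 30 + 31 + 31 + 30 + 31 + 30 + 31 + 31 + 28 + 28 = 633.

633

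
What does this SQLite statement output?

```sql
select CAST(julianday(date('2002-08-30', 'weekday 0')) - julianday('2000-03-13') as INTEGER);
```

`weekday 0` advances to the next Sunday; 2002-08-30 is a Friday, so it moves forward to 2002-09-01.
18 days remain in March 2000 after the 13th (31 − 13).
Full months from April 2000 through August 2002 contribute their day counts.
Then 1 day into September 2002.
Total: 18 + 30 + 31 + 30 + 31 + 31 + 30 + 31 + 30 + 31 + 31 + 28 + 31 + 30 + 31 + 30 + 31 + 31 + 30 + 31 + 30 + 31 + 31 + 28 + 31 + 30 + 31 + 30 + 31 + 31 + 1 = 902.

902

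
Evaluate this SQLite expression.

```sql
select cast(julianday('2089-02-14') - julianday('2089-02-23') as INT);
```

-9

Both dates are in February 2089: 23 − 14 = 9.
The subtraction is earlier − later, so the result is −9 → -9.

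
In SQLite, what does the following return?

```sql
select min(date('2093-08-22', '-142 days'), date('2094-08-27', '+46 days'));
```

date('2093-08-22', '-142 days') → 2093-04-02.
date('2094-08-27', '+46 days') → 2094-10-12.
Earlier of the two is 2093-04-02.

2093-04-02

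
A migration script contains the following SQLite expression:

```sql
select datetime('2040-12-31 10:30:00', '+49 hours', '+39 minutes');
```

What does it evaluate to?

2041-01-02 12:09:00

+49 hours from 2040-12-31 10:30:00 is 2041-01-02 11:30:00 (crosses midnight).
+39 minutes from 2041-01-02 11:30:00 is 2041-01-02 12:09:00.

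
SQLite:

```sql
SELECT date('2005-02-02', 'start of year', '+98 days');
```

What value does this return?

2005-04-09

`start of year` rewinds 2005-02-02 to 2005-01-01.
Applying '+98 days' to 2005-01-01: counting 98 days forward gives 2005-04-09.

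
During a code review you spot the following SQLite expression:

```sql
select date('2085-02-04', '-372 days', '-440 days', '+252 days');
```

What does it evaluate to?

Applying '-372 days' to 2085-02-04: counting 372 days back gives 2084-01-29.
Applying '-440 days' to 2084-01-29: counting 440 days back gives 2082-11-15.
Applying '+252 days' to 2082-11-15: counting 252 days forward gives 2083-07-25.

2083-07-25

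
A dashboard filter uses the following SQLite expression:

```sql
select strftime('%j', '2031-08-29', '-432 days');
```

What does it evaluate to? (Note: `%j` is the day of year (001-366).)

174

First apply '-432 days': 2031-08-29 → 2030-06-23.
Day-of-year for 2030-06-23: days since 2030-01-01 inclusive = 174, zero-padded to 174.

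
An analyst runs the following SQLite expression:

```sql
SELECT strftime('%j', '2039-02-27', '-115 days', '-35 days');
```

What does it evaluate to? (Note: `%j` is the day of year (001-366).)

273

First apply '-115 days', '-35 days': 2039-02-27 → 2038-09-30.
Day-of-year for 2038-09-30: days since 2038-01-01 inclusive = 273, zero-padded to 273.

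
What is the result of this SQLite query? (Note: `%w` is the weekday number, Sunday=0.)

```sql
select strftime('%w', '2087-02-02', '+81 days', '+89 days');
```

First apply '+81 days', '+89 days': 2087-02-02 → 2087-07-22.
2087-07-22 is a Tuesday; with Sunday=0 that is 2.

2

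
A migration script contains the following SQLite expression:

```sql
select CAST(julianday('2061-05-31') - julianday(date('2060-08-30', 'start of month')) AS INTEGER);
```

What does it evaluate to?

`start of month` rewinds 2060-08-30 to 2060-08-01.
30 days remain in August 2060 after the 1st (31 − 1).
Full months from September 2060 through April 2061 contribute their day counts.
Then 31 days into May 2061.
Total: 30 + 30 + 31 + 30 + 31 + 31 + 28 + 31 + 30 + 31 = 303.

303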